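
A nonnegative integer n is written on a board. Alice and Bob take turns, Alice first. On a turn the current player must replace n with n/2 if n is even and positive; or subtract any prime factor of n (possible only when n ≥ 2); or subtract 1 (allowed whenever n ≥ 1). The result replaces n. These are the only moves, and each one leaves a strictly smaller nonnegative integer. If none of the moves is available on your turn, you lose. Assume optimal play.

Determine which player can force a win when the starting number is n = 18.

Classify positions by backward induction: terminal positions (no move available) are L. From any other position, the mover wins iff some move reaches an L.
n=0: no move → L
n=1: →0(L), so W
n=2: →0(L), so W
n=3: →0(L), so W
n=4: →2(W), 3(W) — all W, so L
n=5: →0(L), so W
n=6: →4(L), so W
n=7: →0(L), so W
n=8: →4(L), so W
n=9: →6(W), 8(W) — all W, so L
n=10: →9(L), so W
n=11: →0(L), so W
n=12: →9(L), so W
n=13: →0(L), so W
n=14: →7(W), 12(W), 13(W) — all W, so L
n=15: →14(L), so W
n=16: →14(L), so W
n=17: →0(L), so W
n=18: →9(L), so W
From 18 Alice can move to 9, reaching an L position.

Alice wins.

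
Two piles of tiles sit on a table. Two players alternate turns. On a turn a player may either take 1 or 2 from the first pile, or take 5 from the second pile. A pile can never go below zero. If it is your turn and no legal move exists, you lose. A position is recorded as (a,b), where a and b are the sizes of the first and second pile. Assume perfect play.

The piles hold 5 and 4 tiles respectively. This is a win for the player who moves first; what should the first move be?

Positions with no move are L. A position that does have a move is losing for the player to move precisely when every available move leads to a winning position for the opponent. Fill in the labels:
No move ever increases a pile, so every position that can arise here has a ≤ 5 and b ≤ 4; it is enough to label the cells with 0 ≤ a ≤ 5 and 0 ≤ b ≤ 4.
Every move lowers a or b (never raises either), so fill the grid row by row in increasing a, and left to right within a row: each cell's successors are then already labelled.
      b=0  b=1  b=2  b=3  b=4
a=0:    L    L    L    L    L
a=1:    W    W    W    W    W
a=2:    W    W    W    W    W
a=3:    L    L    L    L    L
a=4:    W    W    W    W    W
a=5:    W    W    W    W    W
Cells with no legal move (terminal, hence L): (0,0), (0,1), (0,2), (0,3), (0,4).
The remaining L cells, each justified by listing all of its moves:
(3,0): only reaches (2,0)(W), (1,0)(W), all W → L
(3,1): only reaches (2,1)(W), (1,1)(W), all W → L
(3,2): only reaches (2,2)(W), (1,2)(W), all W → L
(3,3): only reaches (2,3)(W), (1,3)(W), all W → L
(3,4): only reaches (2,4)(W), (1,4)(W), all W → L
Every other cell has at least one move into one of the L cells above, so it is W.
From (5,4), the L positions reachable in one move are: (3,4).

Move to (3,4).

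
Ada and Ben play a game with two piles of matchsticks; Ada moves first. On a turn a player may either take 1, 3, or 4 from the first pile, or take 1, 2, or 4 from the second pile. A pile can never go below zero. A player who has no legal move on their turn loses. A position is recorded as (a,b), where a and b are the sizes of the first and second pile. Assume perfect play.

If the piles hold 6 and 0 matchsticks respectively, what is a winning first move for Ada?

Classify positions by backward induction: terminal positions (no move available) are L. From any other position, the mover wins iff some move reaches an L.
No move ever increases a pile, so every position that can arise here has a ≤ 6 and b ≤ 0; it is enough to label the cells with 0 ≤ a ≤ 6 and 0 ≤ b ≤ 0.
Every move lowers a or b (never raises either), so fill the grid row by row in increasing a, and left to right within a row: each cell's successors are then already labelled.
      b=0
a=0:    L
a=1:    W
a=2:    L
a=3:    W
a=4:    W
a=5:    W
a=6:    W
Cells with no legal move (terminal, hence L): (0,0).
The remaining L cells, each justified by listing all of its moves:
(2,0): only reaches (1,0)(W), which is W → L
Every other cell has at least one move into one of the L cells above, so it is W.
From (6,0), the L positions reachable in one move are: (2,0).

Move to (2,0).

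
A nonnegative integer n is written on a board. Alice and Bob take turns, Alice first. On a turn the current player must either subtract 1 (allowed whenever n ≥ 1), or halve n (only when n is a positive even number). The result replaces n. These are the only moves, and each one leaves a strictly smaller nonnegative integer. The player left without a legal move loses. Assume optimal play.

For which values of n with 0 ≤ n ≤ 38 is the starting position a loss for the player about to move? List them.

Work bottom-up. With no move the player to move loses. Otherwise the position is W if at least one move leads to an L position for the opponent, and L if every move leads to a W.
n=0: no move → L
n=1: reaches L-position 0 → W
n=2: only reaches 1(W), which is W → L
n=3: reaches L-position 2 → W
n=4: reaches L-position 2 → W
n=5: only reaches 4(W), which is W → L
n=6: reaches L-position 5 → W
n=7: only reaches 6(W), which is W → L
n=8: reaches L-position 7 → W
n=9: only reaches 8(W), which is W → L
n=10: reaches L-position 5 → W
n=11: only reaches 10(W), which is W → L
n=12: reaches L-position 11 → W
n=13: only reaches 12(W), which is W → L
n=14: reaches L-position 7 → W
n=15: only reaches 14(W), which is W → L
n=16: reaches L-position 15 → W
n=17: only reaches 16(W), which is W → L
n=18: reaches L-position 9 → W
n=19: only reaches 18(W), which is W → L
n=20: reaches L-position 19 → W
n=21: only reaches 20(W), which is W → L
n=22: reaches L-position 11 → W
n=23: only reaches 22(W), which is W → L
n=24: reaches L-position 23 → W
n=25: only reaches 24(W), which is W → L
n=26: reaches L-position 13 → W
n=27: only reaches 26(W), which is W → L
n=28: reaches L-position 27 → W
n=29: only reaches 28(W), which is W → L
n=30: reaches L-position 15 → W
n=31: only reaches 30(W), which is W → L
n=32: reaches L-position 31 → W
n=33: only reaches 32(W), which is W → L
n=34: reaches L-position 17 → W
n=35: only reaches 34(W), which is W → L
n=36: reaches L-position 35 → W
n=37: only reaches 36(W), which is W → L
n=38: reaches L-position 19 → W
Reading off the rows marked L gives the requested list; there are 19 such values of n.

0, 2, 5, 7, 9, 11, 13, 15, 17, 19, 21, 23, 25, 27, 29, 31, 33, 35, 37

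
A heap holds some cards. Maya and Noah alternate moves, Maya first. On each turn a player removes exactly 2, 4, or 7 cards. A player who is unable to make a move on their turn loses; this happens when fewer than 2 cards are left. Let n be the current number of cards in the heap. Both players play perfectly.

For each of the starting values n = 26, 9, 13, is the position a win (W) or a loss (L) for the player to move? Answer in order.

26: W, 9: L, 13: W

Compute win/loss labels from the base case upward. A position with no move is L. Any other position is W if it can reach an L in one move, else L.
n=0: no move → L
n=1: no move → L
n=2: →0(L), so W
n=3: →1(L), so W
n=4: →0(L), so W
n=5: →1(L), so W
n=6: →4(W), 2(W) — all W, so L
n=7: →0(L), so W
n=8: →6(L), so W
n=9: →7(W), 5(W), 2(W) — all W, so L
n=10: →6(L), so W
n=11: →9(L), so W
n=12: →10(W), 8(W), 5(W) — all W, so L
n=13: →9(L), so W
n=14: →12(L), so W
n=15: →13(W), 11(W), 8(W) — all W, so L
n=16: →12(L), so W
n=17: →15(L), so W
n=18: →16(W), 14(W), 11(W) — all W, so L
n=19: →15(L), so W
n=20: →18(L), so W
n=21: →19(W), 17(W), 14(W) — all W, so L
n=22: →18(L), so W
n=23: →21(L), so W
n=24: →22(W), 20(W), 17(W) — all W, so L
n=25: →21(L), so W
n=26: →24(L), so W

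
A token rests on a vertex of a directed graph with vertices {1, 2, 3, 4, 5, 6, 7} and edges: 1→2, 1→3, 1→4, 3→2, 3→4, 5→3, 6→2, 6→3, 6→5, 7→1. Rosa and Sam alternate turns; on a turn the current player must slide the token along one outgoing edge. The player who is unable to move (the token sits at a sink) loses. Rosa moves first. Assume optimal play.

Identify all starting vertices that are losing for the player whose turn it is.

2, 4, 5, 7

Positions with no move are L. A position that does have a move is losing for the player to move precisely when every available move leads to a winning position for the opponent. Fill in the labels:
Every edge goes from a vertex to one that appears earlier in the order 2, 4, 3, 1, 7, 5, 6, so processing vertices in that order labels each vertex after all of its successors.
2: no outgoing edge → L
4: no outgoing edge → L
3: can move to 4, which is L ⇒ W
1: can move to 4, which is L ⇒ W
7: the only move is to 1(W), a W ⇒ L
5: the only move is to 3(W), a W ⇒ L
6: can move to 5, which is L ⇒ W
The losing starting vertices are exactly the entries labelled L in this table (4 of them).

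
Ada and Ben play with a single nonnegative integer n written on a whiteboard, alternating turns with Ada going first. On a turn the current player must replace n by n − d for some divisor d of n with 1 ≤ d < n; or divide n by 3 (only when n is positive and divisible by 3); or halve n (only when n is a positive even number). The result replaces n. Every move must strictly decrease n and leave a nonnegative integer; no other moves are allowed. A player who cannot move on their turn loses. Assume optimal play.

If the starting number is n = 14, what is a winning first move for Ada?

Move to 7.

Classify positions by backward induction: terminal positions (no move available) are L. From any other position, the mover wins iff some move reaches an L.
n=0: no move → L
n=1: no move → L
n=2: reaches L-position 1 → W
n=3: reaches L-position 1 → W
n=4: only reaches 2(W), 3(W), all W → L
n=5: reaches L-position 4 → W
n=6: reaches L-position 4 → W
n=7: only reaches 6(W), which is W → L
n=8: reaches L-position 4 → W
n=9: only reaches 3(W), 6(W), 8(W), all W → L
n=10: reaches L-position 9 → W
n=11: only reaches 10(W), which is W → L
n=12: reaches L-position 4 → W
n=13: only reaches 12(W), which is W → L
n=14: reaches L-position 7 → W
From 14, the L positions reachable in one move are: 7, 13. Any move reaching one of these is winning.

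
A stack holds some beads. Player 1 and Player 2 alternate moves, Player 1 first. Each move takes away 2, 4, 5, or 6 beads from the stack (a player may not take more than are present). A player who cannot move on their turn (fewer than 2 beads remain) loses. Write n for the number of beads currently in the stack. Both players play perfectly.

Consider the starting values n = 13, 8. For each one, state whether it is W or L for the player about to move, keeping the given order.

Label each position W (a win for the player to move) or L (a loss). A position with no legal move is L; any other position is W exactly when some move reaches an L, and L when every move reaches a W.
n=0: no move → L
n=1: no move → L
n=2: W (go to 0, an L position)
n=3: W (go to 1, an L position)
n=4: W (go to 0, an L position)
n=5: W (go to 1, an L position)
n=6: W (go to 1, an L position)
n=7: W (go to 1, an L position)
n=8: L (options 6(W), 4(W), 3(W), 2(W) are all W)
n=9: L (options 7(W), 5(W), 4(W), 3(W) are all W)
n=10: W (go to 8, an L position)
n=11: W (go to 9, an L position)
n=12: W (go to 8, an L position)
n=13: W (go to 9, an L position)

13: W, 8: L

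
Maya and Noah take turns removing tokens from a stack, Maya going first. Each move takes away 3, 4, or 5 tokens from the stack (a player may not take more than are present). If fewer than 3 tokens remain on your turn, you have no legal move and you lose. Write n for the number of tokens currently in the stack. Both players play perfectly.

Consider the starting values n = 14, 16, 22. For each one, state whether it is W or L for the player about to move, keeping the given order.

14: W, 16: L, 22: W

Label each position W (a win for the player to move) or L (a loss). A position with no legal move is L; any other position is W exactly when some move reaches an L, and L when every move reaches a W.
n=0: no move → L
n=1: no move → L
n=2: no move → L
n=3: →0(L), so W
n=4: →1(L), so W
n=5: →2(L), so W
n=6: →2(L), so W
n=7: →2(L), so W
n=8: →5(W), 4(W), 3(W) — all W, so L
n=9: →6(W), 5(W), 4(W) — all W, so L
n=10: →7(W), 6(W), 5(W) — all W, so L
n=11: →8(L), so W
n=12: →9(L), so W
n=13: →10(L), so W
n=14: →10(L), so W
n=15: →10(L), so W
n=16: →13(W), 12(W), 11(W) — all W, so L
n=17: →14(W), 13(W), 12(W) — all W, so L
n=18: →15(W), 14(W), 13(W) — all W, so L
n=19: →16(L), so W
n=20: →17(L), so W
n=21: →18(L), so W
n=22: →18(L), so W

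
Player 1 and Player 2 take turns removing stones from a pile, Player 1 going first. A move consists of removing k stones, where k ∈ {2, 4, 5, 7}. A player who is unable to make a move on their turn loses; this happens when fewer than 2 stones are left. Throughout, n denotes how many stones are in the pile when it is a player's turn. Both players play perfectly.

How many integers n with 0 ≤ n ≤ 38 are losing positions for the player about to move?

10

Label each position W (a win for the player to move) or L (a loss). A position with no legal move is L; any other position is W exactly when some move reaches an L, and L when every move reaches a W.
n=0: no move → L
n=1: no move → L
n=2: W (go to 0, an L position)
n=3: W (go to 1, an L position)
n=4: W (go to 0, an L position)
n=5: W (go to 1, an L position)
n=6: W (go to 1, an L position)
n=7: W (go to 0, an L position)
n=8: W (go to 1, an L position)
n=9: L (options 7(W), 5(W), 4(W), 2(W) are all W)
n=10: L (options 8(W), 6(W), 5(W), 3(W) are all W)
n=11: W (go to 9, an L position)
n=12: W (go to 10, an L position)
n=13: W (go to 9, an L position)
n=14: W (go to 10, an L position)
n=15: W (go to 10, an L position)
n=16: W (go to 9, an L position)
n=17: W (go to 10, an L position)
n=18: L (options 16(W), 14(W), 13(W), 11(W) are all W)
n=19: L (options 17(W), 15(W), 14(W), 12(W) are all W)
n=20: W (go to 18, an L position)
n=21: W (go to 19, an L position)
n=22: W (go to 18, an L position)
n=23: W (go to 19, an L position)
n=24: W (go to 19, an L position)
n=25: W (go to 18, an L position)
n=26: W (go to 19, an L position)
n=27: L (options 25(W), 23(W), 22(W), 20(W) are all W)
n=28: L (options 26(W), 24(W), 23(W), 21(W) are all W)
n=29: W (go to 27, an L position)
n=30: W (go to 28, an L position)
n=31: W (go to 27, an L position)
n=32: W (go to 28, an L position)
n=33: W (go to 28, an L position)
n=34: W (go to 27, an L position)
n=35: W (go to 28, an L position)
n=36: L (options 34(W), 32(W), 31(W), 29(W) are all W)
n=37: L (options 35(W), 33(W), 32(W), 30(W) are all W)
n=38: W (go to 36, an L position)
L entries with 0 ≤ n ≤ 38: n = 0, 1, 9, 10, 18, 19, 27, 28, 36, 37; that makes 10.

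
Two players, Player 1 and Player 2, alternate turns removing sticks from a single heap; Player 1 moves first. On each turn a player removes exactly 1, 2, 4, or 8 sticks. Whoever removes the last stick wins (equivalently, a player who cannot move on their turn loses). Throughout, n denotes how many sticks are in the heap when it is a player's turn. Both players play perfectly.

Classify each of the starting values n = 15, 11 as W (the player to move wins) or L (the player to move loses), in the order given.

Label each position W (a win for the player to move) or L (a loss). A position with no legal move is L; any other position is W exactly when some move reaches an L, and L when every move reaches a W.
n=0: no move → L
n=1: can move to 0, which is L ⇒ W
n=2: can move to 0, which is L ⇒ W
n=3: moves to 2(W), 1(W); every one is W ⇒ L
n=4: can move to 3, which is L ⇒ W
n=5: can move to 3, which is L ⇒ W
n=6: moves to 5(W), 4(W), 2(W); every one is W ⇒ L
n=7: can move to 6, which is L ⇒ W
n=8: can move to 6, which is L ⇒ W
n=9: moves to 8(W), 7(W), 5(W), 1(W); every one is W ⇒ L
n=10: can move to 9, which is L ⇒ W
n=11: can move to 9, which is L ⇒ W
n=12: moves to 11(W), 10(W), 8(W), 4(W); every one is W ⇒ L
n=13: can move to 12, which is L ⇒ W
n=14: can move to 12, which is L ⇒ W
n=15: moves to 14(W), 13(W), 11(W), 7(W); every one is W ⇒ L

15: L, 11: W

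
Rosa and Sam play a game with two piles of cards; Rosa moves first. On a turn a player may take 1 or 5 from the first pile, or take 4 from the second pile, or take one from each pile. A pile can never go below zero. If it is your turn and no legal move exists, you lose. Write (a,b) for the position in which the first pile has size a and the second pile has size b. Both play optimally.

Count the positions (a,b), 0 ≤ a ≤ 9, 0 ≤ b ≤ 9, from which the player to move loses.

42

Work bottom-up. With no move the player to move loses. Otherwise the position is W if at least one move leads to an L position for the opponent, and L if every move leads to a W.
Every move lowers a or b (never raises either), so fill the grid row by row in increasing a, and left to right within a row: each cell's successors are then already labelled.
      b=0  b=1  b=2  b=3  b=4  b=5  b=6  b=7  b=8  b=9
a=0:    L    L    L    L    W    W    W    W    L    L
a=1:    W    W    W    W    W    L    L    L    W    W
a=2:    L    L    L    L    W    W    W    W    W    L
a=3:    W    W    W    W    W    L    L    L    L    W
a=4:    L    L    L    L    W    W    W    W    W    W
a=5:    W    W    W    W    W    L    L    L    W    W
a=6:    L    L    L    L    W    W    W    W    W    L
a=7:    W    W    W    W    W    L    L    L    L    W
a=8:    L    L    L    L    W    W    W    W    W    W
a=9:    W    W    W    W    W    L    L    L    L    W
Cells with no legal move (terminal, hence L): (0,0), (0,1), (0,2), (0,3).
The remaining L cells, each justified by listing all of its moves:
(0,8): the only move is to (0,4)(W), a W ⇒ L
(0,9): the only move is to (0,5)(W), a W ⇒ L
(1,5): moves to (0,5)(W), (1,1)(W), (0,4)(W); every one is W ⇒ L
(1,6): moves to (0,6)(W), (1,2)(W), (0,5)(W); every one is W ⇒ L
(1,7): moves to (0,7)(W), (1,3)(W), (0,6)(W); every one is W ⇒ L
(2,0): the only move is to (1,0)(W), a W ⇒ L
(2,1): moves to (1,1)(W), (1,0)(W); every one is W ⇒ L
(2,2): moves to (1,2)(W), (1,1)(W); every one is W ⇒ L
(2,3): moves to (1,3)(W), (1,2)(W); every one is W ⇒ L
(2,9): moves to (1,9)(W), (2,5)(W), (1,8)(W); every one is W ⇒ L
(3,5): moves to (2,5)(W), (3,1)(W), (2,4)(W); every one is W ⇒ L
(3,6): moves to (2,6)(W), (3,2)(W), (2,5)(W); every one is W ⇒ L
(3,7): moves to (2,7)(W), (3,3)(W), (2,6)(W); every one is W ⇒ L
(3,8): moves to (2,8)(W), (3,4)(W), (2,7)(W); every one is W ⇒ L
(4,0): the only move is to (3,0)(W), a W ⇒ L
(4,1): moves to (3,1)(W), (3,0)(W); every one is W ⇒ L
(4,2): moves to (3,2)(W), (3,1)(W); every one is W ⇒ L
(4,3): moves to (3,3)(W), (3,2)(W); every one is W ⇒ L
(5,5): moves to (4,5)(W), (0,5)(W), (5,1)(W), (4,4)(W); every one is W ⇒ L
(5,6): moves to (4,6)(W), (0,6)(W), (5,2)(W), (4,5)(W); every one is W ⇒ L
(5,7): moves to (4,7)(W), (0,7)(W), (5,3)(W), (4,6)(W); every one is W ⇒ L
(6,0): moves to (5,0)(W), (1,0)(W); every one is W ⇒ L
(6,1): moves to (5,1)(W), (1,1)(W), (5,0)(W); every one is W ⇒ L
(6,2): moves to (5,2)(W), (1,2)(W), (5,1)(W); every one is W ⇒ L
(6,3): moves to (5,3)(W), (1,3)(W), (5,2)(W); every one is W ⇒ L
(6,9): moves to (5,9)(W), (1,9)(W), (6,5)(W), (5,8)(W); every one is W ⇒ L
(7,5): moves to (6,5)(W), (2,5)(W), (7,1)(W), (6,4)(W); every one is W ⇒ L
(7,6): moves to (6,6)(W), (2,6)(W), (7,2)(W), (6,5)(W); every one is W ⇒ L
(7,7): moves to (6,7)(W), (2,7)(W), (7,3)(W), (6,6)(W); every one is W ⇒ L
(7,8): moves to (6,8)(W), (2,8)(W), (7,4)(W), (6,7)(W); every one is W ⇒ L
(8,0): moves to (7,0)(W), (3,0)(W); every one is W ⇒ L
(8,1): moves to (7,1)(W), (3,1)(W), (7,0)(W); every one is W ⇒ L
(8,2): moves to (7,2)(W), (3,2)(W), (7,1)(W); every one is W ⇒ L
(8,3): moves to (7,3)(W), (3,3)(W), (7,2)(W); every one is W ⇒ L
(9,5): moves to (8,5)(W), (4,5)(W), (9,1)(W), (8,4)(W); every one is W ⇒ L
(9,6): moves to (8,6)(W), (4,6)(W), (9,2)(W), (8,5)(W); every one is W ⇒ L
(9,7): moves to (8,7)(W), (4,7)(W), (9,3)(W), (8,6)(W); every one is W ⇒ L
(9,8): moves to (8,8)(W), (4,8)(W), (9,4)(W), (8,7)(W); every one is W ⇒ L
Every other cell has at least one move into one of the L cells above, so it is W.
L cells per row: a=0: 6, a=1: 3, a=2: 5, a=3: 4, a=4: 4, a=5: 3, a=6: 5, a=7: 4, a=8: 4, a=9: 4; total 42.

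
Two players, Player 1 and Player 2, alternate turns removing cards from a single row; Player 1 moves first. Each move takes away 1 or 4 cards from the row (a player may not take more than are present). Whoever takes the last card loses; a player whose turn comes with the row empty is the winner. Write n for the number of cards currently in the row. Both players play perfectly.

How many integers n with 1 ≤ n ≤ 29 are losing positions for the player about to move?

Label each position W (a win for the player to move) or L (a loss). A position with no legal move is W; any other position is W exactly when some move reaches an L, and L when every move reaches a W.
n=0: no move; the opponent has just taken the last card and therefore loses → W
n=1: →0(W) only, which is W, so L
n=2: →1(L), so W
n=3: →2(W) only, which is W, so L
n=4: →3(L), so W
n=5: →1(L), so W
n=6: →5(W), 2(W) — all W, so L
n=7: →6(L), so W
n=8: →7(W), 4(W) — all W, so L
n=9: →8(L), so W
n=10: →6(L), so W
n=11: →10(W), 7(W) — all W, so L
n=12: →11(L), so W
n=13: →12(W), 9(W) — all W, so L
n=14: →13(L), so W
n=15: →11(L), so W
n=16: →15(W), 12(W) — all W, so L
n=17: →16(L), so W
n=18: →17(W), 14(W) — all W, so L
n=19: →18(L), so W
n=20: →16(L), so W
n=21: →20(W), 17(W) — all W, so L
n=22: →21(L), so W
n=23: →22(W), 19(W) — all W, so L
n=24: →23(L), so W
n=25: →21(L), so W
n=26: →25(W), 22(W) — all W, so L
n=27: →26(L), so W
n=28: →27(W), 24(W) — all W, so L
n=29: →28(L), so W
L entries with 1 ≤ n ≤ 29 (the range starts at n=1): n = 1, 3, 6, 8, 11, 13, 16, 18, 21, 23, 26, 28; that makes 12.

12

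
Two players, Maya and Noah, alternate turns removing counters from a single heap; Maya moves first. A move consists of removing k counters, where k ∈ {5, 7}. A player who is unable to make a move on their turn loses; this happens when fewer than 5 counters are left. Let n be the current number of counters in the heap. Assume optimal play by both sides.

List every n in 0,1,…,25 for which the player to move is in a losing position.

0, 1, 2, 3, 4, 12, 13, 14, 15, 16, 24, 25

Label each position W (a win for the player to move) or L (a loss). A position with no legal move is L; any other position is W exactly when some move reaches an L, and L when every move reaches a W.
n=0: no move → L
n=1: no move → L
n=2: no move → L
n=3: no move → L
n=4: no move → L
n=5: can move to 0, which is L ⇒ W
n=6: can move to 1, which is L ⇒ W
n=7: can move to 2, which is L ⇒ W
n=8: can move to 3, which is L ⇒ W
n=9: can move to 4, which is L ⇒ W
n=10: can move to 3, which is L ⇒ W
n=11: can move to 4, which is L ⇒ W
n=12: moves to 7(W), 5(W); every one is W ⇒ L
n=13: moves to 8(W), 6(W); every one is W ⇒ L
n=14: moves to 9(W), 7(W); every one is W ⇒ L
n=15: moves to 10(W), 8(W); every one is W ⇒ L
n=16: moves to 11(W), 9(W); every one is W ⇒ L
n=17: can move to 12, which is L ⇒ W
n=18: can move to 13, which is L ⇒ W
n=19: can move to 14, which is L ⇒ W
n=20: can move to 15, which is L ⇒ W
n=21: can move to 16, which is L ⇒ W
n=22: can move to 15, which is L ⇒ W
n=23: can move to 16, which is L ⇒ W
n=24: moves to 19(W), 17(W); every one is W ⇒ L
n=25: moves to 20(W), 18(W); every one is W ⇒ L
Reading off the rows marked L gives the requested list; there are 12 such values of n.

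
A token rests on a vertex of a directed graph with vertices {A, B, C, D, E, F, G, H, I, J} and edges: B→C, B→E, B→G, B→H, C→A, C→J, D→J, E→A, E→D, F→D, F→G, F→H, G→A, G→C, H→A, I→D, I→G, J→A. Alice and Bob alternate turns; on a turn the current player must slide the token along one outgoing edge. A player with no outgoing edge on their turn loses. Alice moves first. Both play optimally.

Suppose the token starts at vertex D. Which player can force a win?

Bob wins.

Use the standard recursion: the mover loses at a terminal position; elsewhere, the mover wins exactly when some move hands the opponent an L position.
Every edge goes from a vertex to one that appears earlier in the order A, J, C, D, H, G, I, F, E, B, so processing vertices in that order labels each vertex after all of its successors.
A: no outgoing edge → L
J: →A(L), so W
C: →A(L), so W
D: →J(W) only, which is W, so L
H: →A(L), so W
G: →A(L), so W
I: →D(L), so W
F: →D(L), so W
E: →D(L), so W
B: →E(W), G(W), H(W), C(W) — all W, so L
Every move from D reaches a W position, so the mover loses.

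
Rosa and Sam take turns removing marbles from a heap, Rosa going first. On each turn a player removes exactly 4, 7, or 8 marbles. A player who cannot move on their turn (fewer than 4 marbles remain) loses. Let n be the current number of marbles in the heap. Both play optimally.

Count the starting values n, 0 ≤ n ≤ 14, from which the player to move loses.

7

Label each position W (a win for the player to move) or L (a loss). A position with no legal move is L; any other position is W exactly when some move reaches an L, and L when every move reaches a W.
n=0: no move → L
n=1: no move → L
n=2: no move → L
n=3: no move → L
n=4: reaches L-position 0 → W
n=5: reaches L-position 1 → W
n=6: reaches L-position 2 → W
n=7: reaches L-position 3 → W
n=8: reaches L-position 1 → W
n=9: reaches L-position 2 → W
n=10: reaches L-position 3 → W
n=11: reaches L-position 3 → W
n=12: only reaches 8(W), 5(W), 4(W), all W → L
n=13: only reaches 9(W), 6(W), 5(W), all W → L
n=14: only reaches 10(W), 7(W), 6(W), all W → L
L entries with 0 ≤ n ≤ 14: n = 0, 1, 2, 3, 12, 13, 14; that makes 7.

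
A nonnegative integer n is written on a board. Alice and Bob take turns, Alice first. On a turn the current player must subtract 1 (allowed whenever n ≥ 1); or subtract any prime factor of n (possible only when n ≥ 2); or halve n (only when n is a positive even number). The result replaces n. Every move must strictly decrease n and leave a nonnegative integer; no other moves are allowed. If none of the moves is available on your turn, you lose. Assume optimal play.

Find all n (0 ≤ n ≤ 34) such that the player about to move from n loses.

Work bottom-up. With no move the player to move loses. Otherwise the position is W if at least one move leads to an L position for the opponent, and L if every move leads to a W.
n=0: no move → L
n=1: W (go to 0, an L position)
n=2: W (go to 0, an L position)
n=3: W (go to 0, an L position)
n=4: L (options 2(W), 3(W) are all W)
n=5: W (go to 0, an L position)
n=6: W (go to 4, an L position)
n=7: W (go to 0, an L position)
n=8: W (go to 4, an L position)
n=9: L (options 6(W), 8(W) are all W)
n=10: W (go to 9, an L position)
n=11: W (go to 0, an L position)
n=12: W (go to 9, an L position)
n=13: W (go to 0, an L position)
n=14: L (options 7(W), 12(W), 13(W) are all W)
n=15: W (go to 14, an L position)
n=16: W (go to 14, an L position)
n=17: W (go to 0, an L position)
n=18: W (go to 9, an L position)
n=19: W (go to 0, an L position)
n=20: L (options 10(W), 15(W), 18(W), 19(W) are all W)
n=21: W (go to 14, an L position)
n=22: W (go to 20, an L position)
n=23: W (go to 0, an L position)
n=24: L (options 12(W), 21(W), 22(W), 23(W) are all W)
n=25: W (go to 20, an L position)
n=26: W (go to 24, an L position)
n=27: W (go to 24, an L position)
n=28: W (go to 14, an L position)
n=29: W (go to 0, an L position)
n=30: L (options 15(W), 25(W), 27(W), 28(W), 29(W) are all W)
n=31: W (go to 0, an L position)
n=32: W (go to 30, an L position)
n=33: W (go to 30, an L position)
n=34: L (options 17(W), 32(W), 33(W) are all W)
The losing starting values of n are exactly the entries labelled L in this table (8 of them).

0, 4, 9, 14, 20, 24, 30, 34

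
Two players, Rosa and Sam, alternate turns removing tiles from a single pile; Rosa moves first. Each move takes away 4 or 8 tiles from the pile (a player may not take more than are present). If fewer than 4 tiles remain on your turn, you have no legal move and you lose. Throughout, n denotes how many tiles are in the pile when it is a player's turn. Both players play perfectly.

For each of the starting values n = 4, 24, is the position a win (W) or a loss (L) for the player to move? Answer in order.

Label each position W (a win for the player to move) or L (a loss). A position with no legal move is L; any other position is W exactly when some move reaches an L, and L when every move reaches a W.
n=0: no move → L
n=1: no move → L
n=2: no move → L
n=3: no move → L
n=4: reaches L-position 0 → W
n=5: reaches L-position 1 → W
n=6: reaches L-position 2 → W
n=7: reaches L-position 3 → W
n=8: reaches L-position 0 → W
n=9: reaches L-position 1 → W
n=10: reaches L-position 2 → W
n=11: reaches L-position 3 → W
n=12: only reaches 8(W), 4(W), all W → L
n=13: only reaches 9(W), 5(W), all W → L
n=14: only reaches 10(W), 6(W), all W → L
n=15: only reaches 11(W), 7(W), all W → L
n=16: reaches L-position 12 → W
n=17: reaches L-position 13 → W
n=18: reaches L-position 14 → W
n=19: reaches L-position 15 → W
n=20: reaches L-position 12 → W
n=21: reaches L-position 13 → W
n=22: reaches L-position 14 → W
n=23: reaches L-position 15 → W
n=24: only reaches 20(W), 16(W), all W → L

4: W, 24: L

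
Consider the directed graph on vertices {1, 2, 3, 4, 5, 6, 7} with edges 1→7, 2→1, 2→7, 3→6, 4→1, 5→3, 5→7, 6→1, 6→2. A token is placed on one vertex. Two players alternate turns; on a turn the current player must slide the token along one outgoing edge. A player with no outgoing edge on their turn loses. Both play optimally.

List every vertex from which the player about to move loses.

4, 6, 7

Work bottom-up. With no move the player to move loses. Otherwise the position is W if at least one move leads to an L position for the opponent, and L if every move leads to a W.
Every edge goes from a vertex to one that appears earlier in the order 7, 1, 2, 6, 3, 4, 5, so processing vertices in that order labels each vertex after all of its successors.
7: no outgoing edge → L
1: →7(L), so W
2: →7(L), so W
6: →2(W), 1(W) — all W, so L
3: →6(L), so W
4: →1(W) only, which is W, so L
5: →7(L), so W
Reading off the rows marked L gives the requested list; there are 3 such vertices.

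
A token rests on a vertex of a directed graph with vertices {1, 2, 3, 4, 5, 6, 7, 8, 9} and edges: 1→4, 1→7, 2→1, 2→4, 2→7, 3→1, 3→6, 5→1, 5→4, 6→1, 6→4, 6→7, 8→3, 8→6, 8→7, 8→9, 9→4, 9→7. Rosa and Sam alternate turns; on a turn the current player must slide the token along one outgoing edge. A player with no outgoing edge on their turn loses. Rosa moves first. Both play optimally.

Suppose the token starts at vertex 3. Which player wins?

Classify positions by backward induction: terminal positions (no move available) are L. From any other position, the mover wins iff some move reaches an L.
Every edge goes from a vertex to one that appears earlier in the order 7, 4, 9, 1, 2, 6, 5, 3, 8, so processing vertices in that order labels each vertex after all of its successors.
7: no outgoing edge → L
4: no outgoing edge → L
9: W (go to 4, an L position)
1: W (go to 4, an L position)
2: W (go to 4, an L position)
6: W (go to 4, an L position)
5: W (go to 4, an L position)
3: L (options 6(W), 1(W) are all W)
8: W (go to 3, an L position)
Every move from 3 reaches a W position, so the mover loses.

Sam wins.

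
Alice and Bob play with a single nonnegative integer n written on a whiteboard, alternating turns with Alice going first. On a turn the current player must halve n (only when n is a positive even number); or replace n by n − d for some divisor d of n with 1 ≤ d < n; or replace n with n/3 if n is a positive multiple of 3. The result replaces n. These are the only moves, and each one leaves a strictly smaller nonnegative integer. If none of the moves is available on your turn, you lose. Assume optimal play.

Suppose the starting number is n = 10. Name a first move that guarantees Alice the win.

Move to 9.

Compute win/loss labels from the base case upward. A position with no move is L. Any other position is W if it can reach an L in one move, else L.
n=0: no move → L
n=1: no move → L
n=2: →1(L), so W
n=3: →1(L), so W
n=4: →2(W), 3(W) — all W, so L
n=5: →4(L), so W
n=6: →4(L), so W
n=7: →6(W) only, which is W, so L
n=8: →4(L), so W
n=9: →3(W), 6(W), 8(W) — all W, so L
n=10: →9(L), so W
From 10, the L positions reachable in one move are: 9.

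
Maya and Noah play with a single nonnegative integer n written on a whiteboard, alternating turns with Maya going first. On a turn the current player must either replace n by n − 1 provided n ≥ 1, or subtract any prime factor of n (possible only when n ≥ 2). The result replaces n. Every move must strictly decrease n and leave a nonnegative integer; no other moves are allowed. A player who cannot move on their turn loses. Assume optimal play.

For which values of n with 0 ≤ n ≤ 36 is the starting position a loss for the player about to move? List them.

0, 4, 8, 12, 16, 20, 24, 28, 32, 36

Classify positions by backward induction: terminal positions (no move available) are L. From any other position, the mover wins iff some move reaches an L.
n=0: no move → L
n=1: →0(L), so W
n=2: →0(L), so W
n=3: →0(L), so W
n=4: →2(W), 3(W) — all W, so L
n=5: →0(L), so W
n=6: →4(L), so W
n=7: →0(L), so W
n=8: →6(W), 7(W) — all W, so L
n=9: →8(L), so W
n=10: →8(L), so W
n=11: →0(L), so W
n=12: →9(W), 10(W), 11(W) — all W, so L
n=13: →0(L), so W
n=14: →12(L), so W
n=15: →12(L), so W
n=16: →14(W), 15(W) — all W, so L
n=17: →0(L), so W
n=18: →16(L), so W
n=19: →0(L), so W
n=20: →15(W), 18(W), 19(W) — all W, so L
n=21: →20(L), so W
n=22: →20(L), so W
n=23: →0(L), so W
n=24: →21(W), 22(W), 23(W) — all W, so L
n=25: →20(L), so W
n=26: →24(L), so W
n=27: →24(L), so W
n=28: →21(W), 26(W), 27(W) — all W, so L
n=29: →0(L), so W
n=30: →28(L), so W
n=31: →0(L), so W
n=32: →30(W), 31(W) — all W, so L
n=33: →32(L), so W
n=34: →32(L), so W
n=35: →28(L), so W
n=36: →33(W), 34(W), 35(W) — all W, so L
Reading off the rows marked L gives the requested list; there are 10 such values of n.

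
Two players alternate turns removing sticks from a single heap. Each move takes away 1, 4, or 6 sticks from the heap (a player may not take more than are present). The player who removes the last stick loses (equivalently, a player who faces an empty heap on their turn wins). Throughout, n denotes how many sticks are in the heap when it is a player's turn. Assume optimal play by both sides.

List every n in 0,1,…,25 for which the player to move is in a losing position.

1, 3, 6, 8, 11, 13, 16, 18, 21, 23

Label each position W (a win for the player to move) or L (a loss). A position with no legal move is W; any other position is W exactly when some move reaches an L, and L when every move reaches a W.
n=0: no move; the opponent has just taken the last stick and therefore loses → W
n=1: L (sole option 0(W) is W)
n=2: W (go to 1, an L position)
n=3: L (sole option 2(W) is W)
n=4: W (go to 3, an L position)
n=5: W (go to 1, an L position)
n=6: L (options 5(W), 2(W), 0(W) are all W)
n=7: W (go to 6, an L position)
n=8: L (options 7(W), 4(W), 2(W) are all W)
n=9: W (go to 8, an L position)
n=10: W (go to 6, an L position)
n=11: L (options 10(W), 7(W), 5(W) are all W)
n=12: W (go to 11, an L position)
n=13: L (options 12(W), 9(W), 7(W) are all W)
n=14: W (go to 13, an L position)
n=15: W (go to 11, an L position)
n=16: L (options 15(W), 12(W), 10(W) are all W)
n=17: W (go to 16, an L position)
n=18: L (options 17(W), 14(W), 12(W) are all W)
n=19: W (go to 18, an L position)
n=20: W (go to 16, an L position)
n=21: L (options 20(W), 17(W), 15(W) are all W)
n=22: W (go to 21, an L position)
n=23: L (options 22(W), 19(W), 17(W) are all W)
n=24: W (go to 23, an L position)
n=25: W (go to 21, an L position)
Reading off the rows marked L gives the requested list; there are 10 such values of n.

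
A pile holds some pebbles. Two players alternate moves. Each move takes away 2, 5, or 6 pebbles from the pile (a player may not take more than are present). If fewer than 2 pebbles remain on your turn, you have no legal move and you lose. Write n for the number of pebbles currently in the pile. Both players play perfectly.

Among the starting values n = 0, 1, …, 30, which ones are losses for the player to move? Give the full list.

0, 1, 4, 8, 11, 12, 15, 19, 22, 23, 26, 30

Positions with no move are L. A position that does have a move is losing for the player to move precisely when every available move leads to a winning position for the opponent. Fill in the labels:
n=0: no move → L
n=1: no move → L
n=2: W (go to 0, an L position)
n=3: W (go to 1, an L position)
n=4: L (sole option 2(W) is W)
n=5: W (go to 0, an L position)
n=6: W (go to 4, an L position)
n=7: W (go to 1, an L position)
n=8: L (options 6(W), 3(W), 2(W) are all W)
n=9: W (go to 4, an L position)
n=10: W (go to 8, an L position)
n=11: L (options 9(W), 6(W), 5(W) are all W)
n=12: L (options 10(W), 7(W), 6(W) are all W)
n=13: W (go to 11, an L position)
n=14: W (go to 12, an L position)
n=15: L (options 13(W), 10(W), 9(W) are all W)
n=16: W (go to 11, an L position)
n=17: W (go to 15, an L position)
n=18: W (go to 12, an L position)
n=19: L (options 17(W), 14(W), 13(W) are all W)
n=20: W (go to 15, an L position)
n=21: W (go to 19, an L position)
n=22: L (options 20(W), 17(W), 16(W) are all W)
n=23: L (options 21(W), 18(W), 17(W) are all W)
n=24: W (go to 22, an L position)
n=25: W (go to 23, an L position)
n=26: L (options 24(W), 21(W), 20(W) are all W)
n=27: W (go to 22, an L position)
n=28: W (go to 26, an L position)
n=29: W (go to 23, an L position)
n=30: L (options 28(W), 25(W), 24(W) are all W)
The losing starting values of n are exactly the entries labelled L in this table (12 of them).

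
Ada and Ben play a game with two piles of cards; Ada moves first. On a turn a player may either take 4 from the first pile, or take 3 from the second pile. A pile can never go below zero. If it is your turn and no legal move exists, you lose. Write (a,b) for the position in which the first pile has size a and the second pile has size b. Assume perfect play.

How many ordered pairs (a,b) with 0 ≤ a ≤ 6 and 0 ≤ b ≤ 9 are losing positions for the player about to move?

36

Positions with no move are L. A position that does have a move is losing for the player to move precisely when every available move leads to a winning position for the opponent. Fill in the labels:
Every move lowers a or b (never raises either), so fill the grid row by row in increasing a, and left to right within a row: each cell's successors are then already labelled.
      b=0  b=1  b=2  b=3  b=4  b=5  b=6  b=7  b=8  b=9
a=0:    L    L    L    W    W    W    L    L    L    W
a=1:    L    L    L    W    W    W    L    L    L    W
a=2:    L    L    L    W    W    W    L    L    L    W
a=3:    L    L    L    W    W    W    L    L    L    W
a=4:    W    W    W    L    L    L    W    W    W    L
a=5:    W    W    W    L    L    L    W    W    W    L
a=6:    W    W    W    L    L    L    W    W    W    L
Cells with no legal move (terminal, hence L): (0,0), (0,1), (0,2), (1,0), (1,1), (1,2), (2,0), (2,1), (2,2), (3,0), (3,1), (3,2).
The remaining L cells, each justified by listing all of its moves:
(0,6): →(0,3)(W) only, which is W, so L
(0,7): →(0,4)(W) only, which is W, so L
(0,8): →(0,5)(W) only, which is W, so L
(1,6): →(1,3)(W) only, which is W, so L
(1,7): →(1,4)(W) only, which is W, so L
(1,8): →(1,5)(W) only, which is W, so L
(2,6): →(2,3)(W) only, which is W, so L
(2,7): →(2,4)(W) only, which is W, so L
(2,8): →(2,5)(W) only, which is W, so L
(3,6): →(3,3)(W) only, which is W, so L
(3,7): →(3,4)(W) only, which is W, so L
(3,8): →(3,5)(W) only, which is W, so L
(4,3): →(0,3)(W), (4,0)(W) — all W, so L
(4,4): →(0,4)(W), (4,1)(W) — all W, so L
(4,5): →(0,5)(W), (4,2)(W) — all W, so L
(4,9): →(0,9)(W), (4,6)(W) — all W, so L
(5,3): →(1,3)(W), (5,0)(W) — all W, so L
(5,4): →(1,4)(W), (5,1)(W) — all W, so L
(5,5): →(1,5)(W), (5,2)(W) — all W, so L
(5,9): →(1,9)(W), (5,6)(W) — all W, so L
(6,3): →(2,3)(W), (6,0)(W) — all W, so L
(6,4): →(2,4)(W), (6,1)(W) — all W, so L
(6,5): →(2,5)(W), (6,2)(W) — all W, so L
(6,9): →(2,9)(W), (6,6)(W) — all W, so L
Every other cell has at least one move into one of the L cells above, so it is W.
L cells per row: a=0: 6, a=1: 6, a=2: 6, a=3: 6, a=4: 4, a=5: 4, a=6: 4; total 36.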